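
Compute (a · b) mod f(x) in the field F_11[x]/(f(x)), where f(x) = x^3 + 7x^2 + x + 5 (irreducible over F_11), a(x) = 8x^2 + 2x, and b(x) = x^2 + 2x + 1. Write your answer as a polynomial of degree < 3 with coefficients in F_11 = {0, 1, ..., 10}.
a · b ≡ 6x^2 + 3 (mod f(x))

Multiply in F_11[x]: a(x)·b(x) = (8x^2 + 2x)·(x^2 + 2x + 1) = 8x^4 + 7x^3 + x^2 + 2x. This has degree ≥ 3, so divide by f(x) over F_11: 8x^4 + 7x^3 + x^2 + 2x = (8x + 6)·(x^3 + 7x^2 + x + 5) + (6x^2 + 3). Hence a·b ≡ 6x^2 + 3 (mod f). (F_11[x]/(f) is a field with 11^3 = 1331 elements since f is irreducible of degree 3.)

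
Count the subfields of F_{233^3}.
F_{233^3} has 2 subfields

The subfields of F_{p^n} are exactly the fields F_{p^d} for d | n (each is the fixed field of the unique index-d subgroup of Gal(F_{p^n}/F_p) ≅ Z/nZ). The divisors of n = 3 are {1, 3}, giving 2 subfields: F_{233^1}, F_{233^3}.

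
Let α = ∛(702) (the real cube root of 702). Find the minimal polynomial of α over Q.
m_α(x) = x^3 - 702

α satisfies α^3 = 702, so x^3 - 702 annihilates α. By the rational root test, a rational root p/q (in lowest terms) of x^3 - 702 would satisfy p^3 = 702 q^3, forcing q = 1 and p^3 = 702; but 702 is not a perfect cube, contradiction. A monic cubic over Q with no rational root is irreducible (any nontrivial factorization would include a linear factor). Hence x^3 - 702 is the minimal polynomial of α, and in particular [Q(α):Q] = 3.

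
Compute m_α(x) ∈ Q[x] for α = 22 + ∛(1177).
m_α(x) = x^3 - 66x^2 + 1452x - 11825

Set β = α - 22 = ∛(1177), so β^3 = 1177. Then (α - 22)^3 - 1177 = 0, i.e. α is a root of g(x) = (x - 22)^3 - 1177 = x^3 - 66x^2 + 1452x - 11825. Since g(x) = h(x - 22) where h(x) = x^3 - 1177, and h is irreducible over Q (because 1177 is not a perfect cube, so h has no rational root, and a monic cubic with no rational root is irreducible), g is also irreducible (irreducibility is preserved under the substitution x → x - 22). Hence m_α(x) = x^3 - 66x^2 + 1452x - 11825.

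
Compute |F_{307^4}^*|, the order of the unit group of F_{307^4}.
|F_{307^4}^*| = 8882874000

F_{307^4} has 307^4 = 8882874001 elements; its multiplicative group consists of all nonzero elements, so |F_{307^4}^*| = 8882874001 - 1 = 8882874000. (It is cyclic since any finite subgroup of the multiplicative group of a field is cyclic.)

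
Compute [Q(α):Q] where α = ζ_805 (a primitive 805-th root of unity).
[Q(α):Q] = 528

The minimal polynomial of ζ_805 over Q is the 805-th cyclotomic polynomial Φ_805(x), which is irreducible over Q and has degree φ(805) = 528. Hence [Q(α):Q] = φ(805) = 528.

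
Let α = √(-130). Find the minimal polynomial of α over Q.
m_α(x) = x^2 + 130

α satisfies α^2 + 130 = 0, so x^2 + 130 annihilates α. Since d = -130 is squarefree and ≠ 1, it is not a perfect square in Q, so x^2 + 130 has no rational root and is therefore irreducible over Q (a degree-2 polynomial over a field is irreducible iff it has no root). Hence m_α(x) = x^2 + 130.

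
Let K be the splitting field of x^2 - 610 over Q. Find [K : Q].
[K : Q] = 2

f(x) = x^2 - 610 factors as (x - √610)(x + √610). The splitting field is K = Q(√610). Since 610 is squarefree and > 1, it is not a perfect square, so x^2 - 610 is irreducible over Q and [Q(√610) : Q] = 2. Hence [K : Q] = 2.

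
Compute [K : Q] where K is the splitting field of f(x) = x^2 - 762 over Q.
[K : Q] = 2

f(x) = x^2 - 762 factors as (x - √762)(x + √762). The splitting field is K = Q(√762). Since 762 is squarefree and > 1, it is not a perfect square, so x^2 - 762 is irreducible over Q and [Q(√762) : Q] = 2. Hence [K : Q] = 2.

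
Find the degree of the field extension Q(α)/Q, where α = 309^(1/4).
[Q(α):Q] = 4

α is a root of x^4 - 309. By Eisenstein's criterion at the prime p = 3 (which divides the constant term 309 but p^2 = 9 does not, since 309 is squarefree), x^4 - 309 is irreducible over Q. Hence [Q(α):Q] = 4.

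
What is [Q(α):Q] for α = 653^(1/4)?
[Q(α):Q] = 4

α is a root of x^4 - 653. By Eisenstein's criterion at the prime p = 653 (which divides the constant term 653 but p^2 = 426409 does not, since 653 is squarefree), x^4 - 653 is irreducible over Q. Hence [Q(α):Q] = 4.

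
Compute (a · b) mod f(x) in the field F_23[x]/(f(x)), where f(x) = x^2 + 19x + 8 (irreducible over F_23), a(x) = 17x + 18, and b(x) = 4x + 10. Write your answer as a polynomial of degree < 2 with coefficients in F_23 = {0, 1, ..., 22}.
a · b ≡ 8x + 4 (mod f(x))

Multiply in F_23[x]: a(x)·b(x) = (17x + 18)·(4x + 10) = 22x^2 + 12x + 19. This has degree ≥ 2, so divide by f(x) over F_23: 22x^2 + 12x + 19 = (22)·(x^2 + 19x + 8) + (8x + 4). Hence a·b ≡ 8x + 4 (mod f). (F_23[x]/(f) is a field with 23^2 = 529 elements since f is irreducible of degree 2.)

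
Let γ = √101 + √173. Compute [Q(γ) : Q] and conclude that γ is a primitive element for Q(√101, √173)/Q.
[Q(γ) : Q] = 4 (equivalently, Q(γ) = Q(√101, √173))

Obviously Q(γ) ⊆ Q(√101, √173), and [Q(√101, √173):Q] = 4 (since 101, 173 are distinct squarefree integers > 1 with 17473 not a perfect square). To show equality we compute the minimal polynomial of γ. From γ = √101 + √173: γ^2 = 101 + 2√(17473) + 173 = 274 + 2√(17473), so γ^2 - 274 = 2√(17473); squaring, (γ^2 - 274)^2 = 4·17473, i.e. γ^4 - 548γ^2 + 75076 - 69892 = 0, i.e. γ^4 - 548γ^2 + 5184 = 0. So γ is a root of x^4 - 548x^2 + 5184. This polynomial is irreducible over Q: it has no rational root (each ±√101 ± √173 is irrational), and any factorization into two quadratics over Q would force √(17473) ∈ Q (pairing opposite roots) or √101, √173 ∈ Q (other pairings), all impossible. Hence [Q(γ):Q] = 4 = [Q(√101, √173):Q], so Q(γ) = Q(√101, √173).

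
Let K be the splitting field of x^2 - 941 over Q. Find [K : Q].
[K : Q] = 2

f(x) = x^2 - 941 factors as (x - √941)(x + √941). The splitting field is K = Q(√941). Since 941 is squarefree and > 1, it is not a perfect square, so x^2 - 941 is irreducible over Q and [Q(√941) : Q] = 2. Hence [K : Q] = 2.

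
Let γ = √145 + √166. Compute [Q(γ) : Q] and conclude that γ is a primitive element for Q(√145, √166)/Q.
[Q(γ) : Q] = 4 (equivalently, Q(γ) = Q(√145, √166))

Obviously Q(γ) ⊆ Q(√145, √166), and [Q(√145, √166):Q] = 4 (since 145, 166 are distinct squarefree integers > 1 with 24070 not a perfect square). To show equality we compute the minimal polynomial of γ. From γ = √145 + √166: γ^2 = 145 + 2√(24070) + 166 = 311 + 2√(24070), so γ^2 - 311 = 2√(24070); squaring, (γ^2 - 311)^2 = 4·24070, i.e. γ^4 - 622γ^2 + 96721 - 96280 = 0, i.e. γ^4 - 622γ^2 + 441 = 0. So γ is a root of x^4 - 622x^2 + 441. This polynomial is irreducible over Q: it has no rational root (each ±√145 ± √166 is irrational), and any factorization into two quadratics over Q would force √(24070) ∈ Q (pairing opposite roots) or √145, √166 ∈ Q (other pairings), all impossible. Hence [Q(γ):Q] = 4 = [Q(√145, √166):Q], so Q(γ) = Q(√145, √166).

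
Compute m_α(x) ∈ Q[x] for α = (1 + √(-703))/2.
m_α(x) = x^2 - x + 176

From 2α - 1 = √(-703), squaring gives (2α - 1)^2 = -703, i.e. 4α^2 - 4α + 1 = -703, so α^2 - α + (1 + 703)/4 = 0. Since -703 ≡ 1 (mod 4), (1 + 703)/4 = 176 ∈ Z. The polynomial x^2 - x + 176 has discriminant 1 - 4·(176) = -703, which is not a perfect square in Q (d = -703 is squarefree and ≠ 1), so x^2 - x + 176 is irreducible over Q. It is the minimal polynomial of α.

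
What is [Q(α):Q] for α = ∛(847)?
[Q(α):Q] = 3

The minimal polynomial of α is x^3 - 847, irreducible over Q since 847 is not a perfect cube (so x^3 - 847 has no rational root). Hence [Q(α):Q] = deg(m_α) = 3.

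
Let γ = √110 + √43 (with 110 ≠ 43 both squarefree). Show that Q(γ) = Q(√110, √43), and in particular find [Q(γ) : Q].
[Q(γ) : Q] = 4 (equivalently, Q(γ) = Q(√110, √43))

Obviously Q(γ) ⊆ Q(√110, √43), and [Q(√110, √43):Q] = 4 (since 110, 43 are distinct squarefree integers > 1 with 4730 not a perfect square). To show equality we compute the minimal polynomial of γ. From γ = √110 + √43: γ^2 = 110 + 2√(4730) + 43 = 153 + 2√(4730), so γ^2 - 153 = 2√(4730); squaring, (γ^2 - 153)^2 = 4·4730, i.e. γ^4 - 306γ^2 + 23409 - 18920 = 0, i.e. γ^4 - 306γ^2 + 4489 = 0. So γ is a root of x^4 - 306x^2 + 4489. This polynomial is irreducible over Q: it has no rational root (each ±√110 ± √43 is irrational), and any factorization into two quadratics over Q would force √(4730) ∈ Q (pairing opposite roots) or √110, √43 ∈ Q (other pairings), all impossible. Hence [Q(γ):Q] = 4 = [Q(√110, √43):Q], so Q(γ) = Q(√110, √43).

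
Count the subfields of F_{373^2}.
F_{373^2} has 2 subfields

The subfields of F_{p^n} are exactly the fields F_{p^d} for d | n (each is the fixed field of the unique index-d subgroup of Gal(F_{p^n}/F_p) ≅ Z/nZ). The divisors of n = 2 are {1, 2}, giving 2 subfields: F_{373^1}, F_{373^2}.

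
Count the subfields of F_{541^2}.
F_{541^2} has 2 subfields

The subfields of F_{p^n} are exactly the fields F_{p^d} for d | n (each is the fixed field of the unique index-d subgroup of Gal(F_{p^n}/F_p) ≅ Z/nZ). The divisors of n = 2 are {1, 2}, giving 2 subfields: F_{541^1}, F_{541^2}.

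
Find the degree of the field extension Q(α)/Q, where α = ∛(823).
[Q(α):Q] = 3

The minimal polynomial of α is x^3 - 823, irreducible over Q since 823 is not a perfect cube (so x^3 - 823 has no rational root). Hence [Q(α):Q] = deg(m_α) = 3.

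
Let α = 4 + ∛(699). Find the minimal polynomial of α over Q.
m_α(x) = x^3 - 12x^2 + 48x - 763

Set β = α - 4 = ∛(699), so β^3 = 699. Then (α - 4)^3 - 699 = 0, i.e. α is a root of g(x) = (x - 4)^3 - 699 = x^3 - 12x^2 + 48x - 763. Since g(x) = h(x - 4) where h(x) = x^3 - 699, and h is irreducible over Q (because 699 is not a perfect cube, so h has no rational root, and a monic cubic with no rational root is irreducible), g is also irreducible (irreducibility is preserved under the substitution x → x - 4). Hence m_α(x) = x^3 - 12x^2 + 48x - 763.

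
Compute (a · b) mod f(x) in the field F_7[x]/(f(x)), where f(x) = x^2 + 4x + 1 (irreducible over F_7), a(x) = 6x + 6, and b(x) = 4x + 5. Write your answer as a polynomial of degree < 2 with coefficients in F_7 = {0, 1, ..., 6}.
a · b ≡ 6 (mod f(x))

Multiply in F_7[x]: a(x)·b(x) = (6x + 6)·(4x + 5) = 3x^2 + 5x + 2. This has degree ≥ 2, so divide by f(x) over F_7: 3x^2 + 5x + 2 = (3)·(x^2 + 4x + 1) + (6). Hence a·b ≡ 6 (mod f). (F_7[x]/(f) is a field with 7^2 = 49 elements since f is irreducible of degree 2.)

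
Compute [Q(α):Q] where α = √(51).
[Q(α):Q] = 2

[Q(α):Q] equals the degree of the minimal polynomial of α. Here α^2 = 51 and x^2 - 51 is irreducible (d = 51 is squarefree, ≠ 1, hence not a square), so deg(m_α) = 2. Thus [Q(α):Q] = 2.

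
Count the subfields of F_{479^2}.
F_{479^2} has 2 subfields

The subfields of F_{p^n} are exactly the fields F_{p^d} for d | n (each is the fixed field of the unique index-d subgroup of Gal(F_{p^n}/F_p) ≅ Z/nZ). The divisors of n = 2 are {1, 2}, giving 2 subfields: F_{479^1}, F_{479^2}.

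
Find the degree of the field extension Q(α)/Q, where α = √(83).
[Q(α):Q] = 2

[Q(α):Q] equals the degree of the minimal polynomial of α. Here α^2 = 83 and x^2 - 83 is irreducible (d = 83 is squarefree, ≠ 1, hence not a square), so deg(m_α) = 2. Thus [Q(α):Q] = 2.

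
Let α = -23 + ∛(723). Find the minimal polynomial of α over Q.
m_α(x) = x^3 + 69x^2 + 1587x + 11444

Set β = α + 23 = ∛(723), so β^3 = 723. Then (α + 23)^3 - 723 = 0, i.e. α is a root of g(x) = (x + 23)^3 - 723 = x^3 + 69x^2 + 1587x + 11444. Since g(x) = h(x + 23) where h(x) = x^3 - 723, and h is irreducible over Q (because 723 is not a perfect cube, so h has no rational root, and a monic cubic with no rational root is irreducible), g is also irreducible (irreducibility is preserved under the substitution x → x + 23). Hence m_α(x) = x^3 + 69x^2 + 1587x + 11444.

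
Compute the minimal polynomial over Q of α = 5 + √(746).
m_α(x) = x^2 - 10x - 721

From α - 5 = √(746), squaring gives (α - 5)^2 = 746, i.e. α^2 - 10α + 25 = 746, so α^2 - 10α - 721 = 0. The discriminant of x^2 - 10x - 721 is (-10)^2 - 4·(-721) = 100 + 2884 = 2984, and 4·(746) is not a perfect square in Q since 746 is squarefree and ≠ 1. Hence x^2 - 10x - 721 is irreducible over Q and is the minimal polynomial of α.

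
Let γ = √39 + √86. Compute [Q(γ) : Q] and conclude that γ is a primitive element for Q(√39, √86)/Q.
[Q(γ) : Q] = 4 (equivalently, Q(γ) = Q(√39, √86))

Obviously Q(γ) ⊆ Q(√39, √86), and [Q(√39, √86):Q] = 4 (since 39, 86 are distinct squarefree integers > 1 with 3354 not a perfect square). To show equality we compute the minimal polynomial of γ. From γ = √39 + √86: γ^2 = 39 + 2√(3354) + 86 = 125 + 2√(3354), so γ^2 - 125 = 2√(3354); squaring, (γ^2 - 125)^2 = 4·3354, i.e. γ^4 - 250γ^2 + 15625 - 13416 = 0, i.e. γ^4 - 250γ^2 + 2209 = 0. So γ is a root of x^4 - 250x^2 + 2209. This polynomial is irreducible over Q: it has no rational root (each ±√39 ± √86 is irrational), and any factorization into two quadratics over Q would force √(3354) ∈ Q (pairing opposite roots) or √39, √86 ∈ Q (other pairings), all impossible. Hence [Q(γ):Q] = 4 = [Q(√39, √86):Q], so Q(γ) = Q(√39, √86).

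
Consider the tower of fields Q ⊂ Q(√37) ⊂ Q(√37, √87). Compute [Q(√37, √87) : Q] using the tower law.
[Q(√37, √87) : Q] = 4

[Q(√37):Q] = 2 (min poly x^2 - 37, irreducible since 37 is squarefree > 1). For the top step, suppose √87 ∈ Q(√37), say √87 = c + d√37 with c, d ∈ Q. Squaring: 87 = c^2 + 37d^2 + 2cd√37. Since √37 ∉ Q this forces 2cd = 0. If d = 0 then √87 = c ∈ Q, contradicting 87 squarefree > 1. If c = 0 then 87 = 37d^2, so 37·87 = (37d)^2 is a perfect square in Q — but 37·87 = 3219 is not a perfect square (since 37 and 87 are distinct squarefree integers). Contradiction. Hence √87 ∉ Q(√37), so x^2 - 87 stays irreducible over Q(√37) and [Q(√37, √87) : Q(√37)] = 2. By the tower law, [Q(√37, √87) : Q] = 2 · 2 = 4.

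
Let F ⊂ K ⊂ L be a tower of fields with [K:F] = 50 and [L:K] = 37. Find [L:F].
[L:F] = 1850

The tower law says that for any tower of field extensions F ⊂ K ⊂ L with finite degrees, [L:F] = [L:K] · [K:F]. Here this gives [L:F] = 37 · 50 = 1850.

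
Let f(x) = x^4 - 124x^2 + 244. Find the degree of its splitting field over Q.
[K : Q] = 4

Solving the quadratic in x^2: x^2 = (124 ± √(124^2 - 4·244))/2 = (124 ± √14400)/2 = (124 ± 120)/2, giving x^2 = 2 or x^2 = 122. So f(x) = (x^2 - 2)(x^2 - 122) and the roots of f are ±√2, ±√122. Hence the splitting field is K = Q(√2, √122). Since 2 and 122 are distinct squarefree integers > 1, their product 244 is not a perfect square, so √122 ∉ Q(√2). By the tower law [K:Q] = [Q(√2,√122):Q(√2)] · [Q(√2):Q] = 2 · 2 = 4.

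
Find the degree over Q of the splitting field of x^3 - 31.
[K : Q] = 6

The roots of x^3 - 31 are ∛31, ω∛31, ω^2∛31 where ω = e^(2πi/3) is a primitive cube root of unity, so K = Q(∛31, ω). Now [Q(∛31):Q] = 3 (since 31 is not a perfect cube, x^3 - 31 is irreducible) and [Q(ω):Q] = 2. Both 2 and 3 divide [K:Q], and [K:Q] ≤ 3·2 = 6, so [K:Q] = 6. (Equivalently: Q(∛31) ⊂ R but ω ∉ R, so [K : Q(∛31)] = 2.)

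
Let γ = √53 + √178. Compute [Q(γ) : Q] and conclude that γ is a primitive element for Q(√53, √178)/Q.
[Q(γ) : Q] = 4 (equivalently, Q(γ) = Q(√53, √178))

Obviously Q(γ) ⊆ Q(√53, √178), and [Q(√53, √178):Q] = 4 (since 53, 178 are distinct squarefree integers > 1 with 9434 not a perfect square). To show equality we compute the minimal polynomial of γ. From γ = √53 + √178: γ^2 = 53 + 2√(9434) + 178 = 231 + 2√(9434), so γ^2 - 231 = 2√(9434); squaring, (γ^2 - 231)^2 = 4·9434, i.e. γ^4 - 462γ^2 + 53361 - 37736 = 0, i.e. γ^4 - 462γ^2 + 15625 = 0. So γ is a root of x^4 - 462x^2 + 15625. This polynomial is irreducible over Q: it has no rational root (each ±√53 ± √178 is irrational), and any factorization into two quadratics over Q would force √(9434) ∈ Q (pairing opposite roots) or √53, √178 ∈ Q (other pairings), all impossible. Hence [Q(γ):Q] = 4 = [Q(√53, √178):Q], so Q(γ) = Q(√53, √178).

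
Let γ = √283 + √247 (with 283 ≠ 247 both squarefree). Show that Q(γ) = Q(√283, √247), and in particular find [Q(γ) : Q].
[Q(γ) : Q] = 4 (equivalently, Q(γ) = Q(√283, √247))

Obviously Q(γ) ⊆ Q(√283, √247), and [Q(√283, √247):Q] = 4 (since 283, 247 are distinct squarefree integers > 1 with 69901 not a perfect square). To show equality we compute the minimal polynomial of γ. From γ = √283 + √247: γ^2 = 283 + 2√(69901) + 247 = 530 + 2√(69901), so γ^2 - 530 = 2√(69901); squaring, (γ^2 - 530)^2 = 4·69901, i.e. γ^4 - 1060γ^2 + 280900 - 279604 = 0, i.e. γ^4 - 1060γ^2 + 1296 = 0. So γ is a root of x^4 - 1060x^2 + 1296. This polynomial is irreducible over Q: it has no rational root (each ±√283 ± √247 is irrational), and any factorization into two quadratics over Q would force √(69901) ∈ Q (pairing opposite roots) or √283, √247 ∈ Q (other pairings), all impossible. Hence [Q(γ):Q] = 4 = [Q(√283, √247):Q], so Q(γ) = Q(√283, √247).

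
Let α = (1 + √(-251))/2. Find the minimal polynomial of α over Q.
m_α(x) = x^2 - x + 63

From 2α - 1 = √(-251), squaring gives (2α - 1)^2 = -251, i.e. 4α^2 - 4α + 1 = -251, so α^2 - α + (1 + 251)/4 = 0. Since -251 ≡ 1 (mod 4), (1 + 251)/4 = 63 ∈ Z. The polynomial x^2 - x + 63 has discriminant 1 - 4·(63) = -251, which is not a perfect square in Q (d = -251 is squarefree and ≠ 1), so x^2 - x + 63 is irreducible over Q. It is the minimal polynomial of α.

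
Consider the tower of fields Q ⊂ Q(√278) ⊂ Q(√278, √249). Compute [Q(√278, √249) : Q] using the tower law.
[Q(√278, √249) : Q] = 4

[Q(√278):Q] = 2 (min poly x^2 - 278, irreducible since 278 is squarefree > 1). For the top step, suppose √249 ∈ Q(√278), say √249 = c + d√278 with c, d ∈ Q. Squaring: 249 = c^2 + 278d^2 + 2cd√278. Since √278 ∉ Q this forces 2cd = 0. If d = 0 then √249 = c ∈ Q, contradicting 249 squarefree > 1. If c = 0 then 249 = 278d^2, so 278·249 = (278d)^2 is a perfect square in Q — but 278·249 = 69222 is not a perfect square (since 278 and 249 are distinct squarefree integers). Contradiction. Hence √249 ∉ Q(√278), so x^2 - 249 stays irreducible over Q(√278) and [Q(√278, √249) : Q(√278)] = 2. By the tower law, [Q(√278, √249) : Q] = 2 · 2 = 4.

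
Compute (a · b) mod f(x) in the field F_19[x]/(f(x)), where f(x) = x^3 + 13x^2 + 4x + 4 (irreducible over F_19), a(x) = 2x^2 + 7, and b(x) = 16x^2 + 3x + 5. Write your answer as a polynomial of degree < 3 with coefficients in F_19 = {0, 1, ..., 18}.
a · b ≡ 4x^2 + 13x + 3 (mod f(x))

Multiply in F_19[x]: a(x)·b(x) = (2x^2 + 7)·(16x^2 + 3x + 5) = 13x^4 + 6x^3 + 8x^2 + 2x + 16. This has degree ≥ 3, so divide by f(x) over F_19: 13x^4 + 6x^3 + 8x^2 + 2x + 16 = (13x + 8)·(x^3 + 13x^2 + 4x + 4) + (4x^2 + 13x + 3). Hence a·b ≡ 4x^2 + 13x + 3 (mod f). (F_19[x]/(f) is a field with 19^3 = 6859 elements since f is irreducible of degree 3.)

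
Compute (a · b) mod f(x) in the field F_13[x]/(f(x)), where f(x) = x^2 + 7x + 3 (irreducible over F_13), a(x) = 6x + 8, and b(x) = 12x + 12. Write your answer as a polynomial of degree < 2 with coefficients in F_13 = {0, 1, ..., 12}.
a · b ≡ 2x + 10 (mod f(x))

Multiply in F_13[x]: a(x)·b(x) = (6x + 8)·(12x + 12) = 7x^2 + 12x + 5. This has degree ≥ 2, so divide by f(x) over F_13: 7x^2 + 12x + 5 = (7)·(x^2 + 7x + 3) + (2x + 10). Hence a·b ≡ 2x + 10 (mod f). (F_13[x]/(f) is a field with 13^2 = 169 elements since f is irreducible of degree 2.)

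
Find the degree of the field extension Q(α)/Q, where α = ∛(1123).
[Q(α):Q] = 3

The minimal polynomial of α is x^3 - 1123, irreducible over Q since 1123 is not a perfect cube (so x^3 - 1123 has no rational root). Hence [Q(α):Q] = deg(m_α) = 3.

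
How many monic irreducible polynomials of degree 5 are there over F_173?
There are 30992778384 monic irreducible polynomials of degree 5 over F_173

Each element of F_{173^5} that lies in no proper subfield is a root of exactly one monic irreducible of degree 5 over F_173, and each such polynomial has 5 distinct roots in F_{173^5}. By Möbius inversion the count is N_173(5) = (1/5) Σ_{d|5} μ(5/d) · 173^d = (1/5)(μ(5)·173^1 + μ(1)·173^5) = 154963891920/5 = 30992778384.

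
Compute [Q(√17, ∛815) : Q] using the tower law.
[Q(√17, ∛815) : Q] = 6

Let L = Q(√17, ∛815). Since Q(√17) ⊂ L and [Q(√17):Q] = 2, the tower law gives 2 | [L:Q]. Likewise Q(∛815) ⊂ L with [Q(∛815):Q] = 3 (because 815 is not a perfect cube), so 3 | [L:Q]. As gcd(2,3) = 1, [L:Q] is divisible by 6. Conversely L is generated over Q by √17 and ∛815, so [L:Q] ≤ 2·3 = 6. Therefore [Q(√17, ∛815) : Q] = 6.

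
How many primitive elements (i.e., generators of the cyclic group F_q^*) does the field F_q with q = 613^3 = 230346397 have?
There are φ(230346396) = 61938432 primitive elements

F_q^* is cyclic of order q - 1 = 230346396. A cyclic group of order m has exactly φ(m) generators. Here m = 230346396 = 2^2 · 3^3 · 7 · 17 · 17923, so the number of primitive elements is φ(230346396) = 61938432.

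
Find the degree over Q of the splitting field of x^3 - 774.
[K : Q] = 6

The roots of x^3 - 774 are ∛774, ω∛774, ω^2∛774 where ω = e^(2πi/3) is a primitive cube root of unity, so K = Q(∛774, ω). Now [Q(∛774):Q] = 3 (since 774 is not a perfect cube, x^3 - 774 is irreducible) and [Q(ω):Q] = 2. Both 2 and 3 divide [K:Q], and [K:Q] ≤ 3·2 = 6, so [K:Q] = 6. (Equivalently: Q(∛774) ⊂ R but ω ∉ R, so [K : Q(∛774)] = 2.)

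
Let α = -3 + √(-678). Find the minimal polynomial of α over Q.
m_α(x) = x^2 + 6x + 687

From α + 3 = √(-678), squaring gives (α + 3)^2 = -678, i.e. α^2 + 6α + 9 = -678, so α^2 + 6α + 687 = 0. The discriminant of x^2 + 6x + 687 is (6)^2 - 4·(687) = 36 - 2748 = -2712, and 4·(-678) is not a perfect square in Q since -678 is squarefree and ≠ 1. Hence x^2 + 6x + 687 is irreducible over Q and is the minimal polynomial of α.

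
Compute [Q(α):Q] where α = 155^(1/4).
[Q(α):Q] = 4

α is a root of x^4 - 155. By Eisenstein's criterion at the prime p = 5 (which divides the constant term 155 but p^2 = 25 does not, since 155 is squarefree), x^4 - 155 is irreducible over Q. Hence [Q(α):Q] = 4.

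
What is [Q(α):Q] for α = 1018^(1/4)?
[Q(α):Q] = 4

α is a root of x^4 - 1018. By Eisenstein's criterion at the prime p = 2 (which divides the constant term 1018 but p^2 = 4 does not, since 1018 is squarefree), x^4 - 1018 is irreducible over Q. Hence [Q(α):Q] = 4.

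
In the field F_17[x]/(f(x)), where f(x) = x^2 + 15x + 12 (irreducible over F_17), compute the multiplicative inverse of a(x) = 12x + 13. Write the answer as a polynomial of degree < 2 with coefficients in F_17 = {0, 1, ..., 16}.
a(x)^(-1) ≡ 12x + 14 (mod f(x))

Since f is irreducible over F_17, F_17[x]/(f) is a field and a(x) ≠ 0 has an inverse. Apply the extended Euclidean algorithm to f(x) and a(x) in F_17[x]: f(x) = (10x + 6)·a(x) + (2). The last nonzero remainder is the constant 2 = gcd(f, a) in F_17. Back-substituting through the division chain expresses 2 = s(x)·a(x) + t(x)·f(x) with s(x) ≡ 7x + 11 (mod f), so (7x + 11)·a(x) ≡ 2 (mod f). Multiplying by 2^(-1) ≡ 9 in F_17 gives a(x)^(-1) ≡ 9·(7x + 11) ≡ 12x + 14 (mod f). Check: (12x + 13)·(12x + 14) = 8x^2 + x + 12 ≡ 1 (mod x^2 + 15x + 12).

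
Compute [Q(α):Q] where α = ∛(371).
[Q(α):Q] = 3

The minimal polynomial of α is x^3 - 371, irreducible over Q since 371 is not a perfect cube (so x^3 - 371 has no rational root). Hence [Q(α):Q] = deg(m_α) = 3.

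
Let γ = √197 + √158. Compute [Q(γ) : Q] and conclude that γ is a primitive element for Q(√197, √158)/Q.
[Q(γ) : Q] = 4 (equivalently, Q(γ) = Q(√197, √158))

Obviously Q(γ) ⊆ Q(√197, √158), and [Q(√197, √158):Q] = 4 (since 197, 158 are distinct squarefree integers > 1 with 31126 not a perfect square). To show equality we compute the minimal polynomial of γ. From γ = √197 + √158: γ^2 = 197 + 2√(31126) + 158 = 355 + 2√(31126), so γ^2 - 355 = 2√(31126); squaring, (γ^2 - 355)^2 = 4·31126, i.e. γ^4 - 710γ^2 + 126025 - 124504 = 0, i.e. γ^4 - 710γ^2 + 1521 = 0. So γ is a root of x^4 - 710x^2 + 1521. This polynomial is irreducible over Q: it has no rational root (each ±√197 ± √158 is irrational), and any factorization into two quadratics over Q would force √(31126) ∈ Q (pairing opposite roots) or √197, √158 ∈ Q (other pairings), all impossible. Hence [Q(γ):Q] = 4 = [Q(√197, √158):Q], so Q(γ) = Q(√197, √158).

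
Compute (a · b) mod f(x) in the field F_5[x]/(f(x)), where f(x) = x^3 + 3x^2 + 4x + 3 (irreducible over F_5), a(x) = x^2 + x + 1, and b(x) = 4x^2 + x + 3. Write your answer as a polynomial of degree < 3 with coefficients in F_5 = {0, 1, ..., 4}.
a · b ≡ 3x^2 + 4 (mod f(x))

Multiply in F_5[x]: a(x)·b(x) = (x^2 + x + 1)·(4x^2 + x + 3) = 4x^4 + 3x^2 + 4x + 3. This has degree ≥ 3, so divide by f(x) over F_5: 4x^4 + 3x^2 + 4x + 3 = (4x + 3)·(x^3 + 3x^2 + 4x + 3) + (3x^2 + 4). Hence a·b ≡ 3x^2 + 4 (mod f). (F_5[x]/(f) is a field with 5^3 = 125 elements since f is irreducible of degree 3.)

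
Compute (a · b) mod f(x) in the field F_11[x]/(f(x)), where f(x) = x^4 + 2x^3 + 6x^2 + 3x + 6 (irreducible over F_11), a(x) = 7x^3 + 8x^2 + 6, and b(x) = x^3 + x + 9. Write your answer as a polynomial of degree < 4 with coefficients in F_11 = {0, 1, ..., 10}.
a · b ≡ 6x^3 + 10x^2 + x + 5 (mod f(x))

Multiply in F_11[x]: a(x)·b(x) = (7x^3 + 8x^2 + 6)·(x^3 + x + 9) = 7x^6 + 8x^5 + 7x^4 + 6x^2 + 6x + 10. This has degree ≥ 4, so divide by f(x) over F_11: 7x^6 + 8x^5 + 7x^4 + 6x^2 + 6x + 10 = (7x^2 + 5x + 10)·(x^4 + 2x^3 + 6x^2 + 3x + 6) + (6x^3 + 10x^2 + x + 5). Hence a·b ≡ 6x^3 + 10x^2 + x + 5 (mod f). (F_11[x]/(f) is a field with 11^4 = 14641 elements since f is irreducible of degree 4.)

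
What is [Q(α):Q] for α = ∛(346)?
[Q(α):Q] = 3

The minimal polynomial of α is x^3 - 346, irreducible over Q since 346 is not a perfect cube (so x^3 - 346 has no rational root). Hence [Q(α):Q] = deg(m_α) = 3.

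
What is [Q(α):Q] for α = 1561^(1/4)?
[Q(α):Q] = 4

α is a root of x^4 - 1561. By Eisenstein's criterion at the prime p = 7 (which divides the constant term 1561 but p^2 = 49 does not, since 1561 is squarefree), x^4 - 1561 is irreducible over Q. Hence [Q(α):Q] = 4.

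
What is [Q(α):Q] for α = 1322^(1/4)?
[Q(α):Q] = 4

α is a root of x^4 - 1322. By Eisenstein's criterion at the prime p = 2 (which divides the constant term 1322 but p^2 = 4 does not, since 1322 is squarefree), x^4 - 1322 is irreducible over Q. Hence [Q(α):Q] = 4.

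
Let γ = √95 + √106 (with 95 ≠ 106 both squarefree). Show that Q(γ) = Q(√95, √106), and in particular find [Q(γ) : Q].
[Q(γ) : Q] = 4 (equivalently, Q(γ) = Q(√95, √106))

Obviously Q(γ) ⊆ Q(√95, √106), and [Q(√95, √106):Q] = 4 (since 95, 106 are distinct squarefree integers > 1 with 10070 not a perfect square). To show equality we compute the minimal polynomial of γ. From γ = √95 + √106: γ^2 = 95 + 2√(10070) + 106 = 201 + 2√(10070), so γ^2 - 201 = 2√(10070); squaring, (γ^2 - 201)^2 = 4·10070, i.e. γ^4 - 402γ^2 + 40401 - 40280 = 0, i.e. γ^4 - 402γ^2 + 121 = 0. So γ is a root of x^4 - 402x^2 + 121. This polynomial is irreducible over Q: it has no rational root (each ±√95 ± √106 is irrational), and any factorization into two quadratics over Q would force √(10070) ∈ Q (pairing opposite roots) or √95, √106 ∈ Q (other pairings), all impossible. Hence [Q(γ):Q] = 4 = [Q(√95, √106):Q], so Q(γ) = Q(√95, √106).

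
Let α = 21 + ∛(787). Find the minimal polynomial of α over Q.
m_α(x) = x^3 - 63x^2 + 1323x - 10048

Set β = α - 21 = ∛(787), so β^3 = 787. Then (α - 21)^3 - 787 = 0, i.e. α is a root of g(x) = (x - 21)^3 - 787 = x^3 - 63x^2 + 1323x - 10048. Since g(x) = h(x - 21) where h(x) = x^3 - 787, and h is irreducible over Q (because 787 is not a perfect cube, so h has no rational root, and a monic cubic with no rational root is irreducible), g is also irreducible (irreducibility is preserved under the substitution x → x - 21). Hence m_α(x) = x^3 - 63x^2 + 1323x - 10048.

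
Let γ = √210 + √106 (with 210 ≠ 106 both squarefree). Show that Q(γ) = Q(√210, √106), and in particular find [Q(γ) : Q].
[Q(γ) : Q] = 4 (equivalently, Q(γ) = Q(√210, √106))

Obviously Q(γ) ⊆ Q(√210, √106), and [Q(√210, √106):Q] = 4 (since 210, 106 are distinct squarefree integers > 1 with 22260 not a perfect square). To show equality we compute the minimal polynomial of γ. From γ = √210 + √106: γ^2 = 210 + 2√(22260) + 106 = 316 + 2√(22260), so γ^2 - 316 = 2√(22260); squaring, (γ^2 - 316)^2 = 4·22260, i.e. γ^4 - 632γ^2 + 99856 - 89040 = 0, i.e. γ^4 - 632γ^2 + 10816 = 0. So γ is a root of x^4 - 632x^2 + 10816. This polynomial is irreducible over Q: it has no rational root (each ±√210 ± √106 is irrational), and any factorization into two quadratics over Q would force √(22260) ∈ Q (pairing opposite roots) or √210, √106 ∈ Q (other pairings), all impossible. Hence [Q(γ):Q] = 4 = [Q(√210, √106):Q], so Q(γ) = Q(√210, √106).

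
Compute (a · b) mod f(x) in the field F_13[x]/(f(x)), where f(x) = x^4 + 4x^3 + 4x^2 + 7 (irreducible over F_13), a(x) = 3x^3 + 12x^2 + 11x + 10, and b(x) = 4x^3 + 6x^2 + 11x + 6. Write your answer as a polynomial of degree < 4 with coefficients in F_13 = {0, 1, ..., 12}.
a · b ≡ 3x^3 + x^2 + 11x (mod f(x))

Multiply in F_13[x]: a(x)·b(x) = (3x^3 + 12x^2 + 11x + 10)·(4x^3 + 6x^2 + 11x + 6) = 12x^6 + x^5 + 6x^4 + 9x^3 + 6x^2 + 7x + 8. This has degree ≥ 4, so divide by f(x) over F_13: 12x^6 + x^5 + 6x^4 + 9x^3 + 6x^2 + 7x + 8 = (12x^2 + 5x + 3)·(x^4 + 4x^3 + 4x^2 + 7) + (3x^3 + x^2 + 11x). Hence a·b ≡ 3x^3 + x^2 + 11x (mod f). (F_13[x]/(f) is a field with 13^4 = 28561 elements since f is irreducible of degree 4.)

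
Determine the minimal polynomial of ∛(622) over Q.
m_α(x) = x^3 - 622

α satisfies α^3 = 622, so x^3 - 622 annihilates α. By the rational root test, a rational root p/q (in lowest terms) of x^3 - 622 would satisfy p^3 = 622 q^3, forcing q = 1 and p^3 = 622; but 622 is not a perfect cube, contradiction. A monic cubic over Q with no rational root is irreducible (any nontrivial factorization would include a linear factor). Hence x^3 - 622 is the minimal polynomial of α, and in particular [Q(α):Q] = 3.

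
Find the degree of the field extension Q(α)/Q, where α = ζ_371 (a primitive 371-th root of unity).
[Q(α):Q] = 312

The minimal polynomial of ζ_371 over Q is the 371-th cyclotomic polynomial Φ_371(x), which is irreducible over Q and has degree φ(371) = 312. Hence [Q(α):Q] = φ(371) = 312.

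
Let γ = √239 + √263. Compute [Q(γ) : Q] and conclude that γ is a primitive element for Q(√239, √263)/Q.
[Q(γ) : Q] = 4 (equivalently, Q(γ) = Q(√239, √263))

Obviously Q(γ) ⊆ Q(√239, √263), and [Q(√239, √263):Q] = 4 (since 239, 263 are distinct squarefree integers > 1 with 62857 not a perfect square). To show equality we compute the minimal polynomial of γ. From γ = √239 + √263: γ^2 = 239 + 2√(62857) + 263 = 502 + 2√(62857), so γ^2 - 502 = 2√(62857); squaring, (γ^2 - 502)^2 = 4·62857, i.e. γ^4 - 1004γ^2 + 252004 - 251428 = 0, i.e. γ^4 - 1004γ^2 + 576 = 0. So γ is a root of x^4 - 1004x^2 + 576. This polynomial is irreducible over Q: it has no rational root (each ±√239 ± √263 is irrational), and any factorization into two quadratics over Q would force √(62857) ∈ Q (pairing opposite roots) or √239, √263 ∈ Q (other pairings), all impossible. Hence [Q(γ):Q] = 4 = [Q(√239, √263):Q], so Q(γ) = Q(√239, √263).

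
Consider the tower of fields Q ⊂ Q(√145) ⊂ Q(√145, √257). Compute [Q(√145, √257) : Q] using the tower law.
[Q(√145, √257) : Q] = 4

[Q(√145):Q] = 2 (min poly x^2 - 145, irreducible since 145 is squarefree > 1). For the top step, suppose √257 ∈ Q(√145), say √257 = c + d√145 with c, d ∈ Q. Squaring: 257 = c^2 + 145d^2 + 2cd√145. Since √145 ∉ Q this forces 2cd = 0. If d = 0 then √257 = c ∈ Q, contradicting 257 squarefree > 1. If c = 0 then 257 = 145d^2, so 145·257 = (145d)^2 is a perfect square in Q — but 145·257 = 37265 is not a perfect square (since 145 and 257 are distinct squarefree integers). Contradiction. Hence √257 ∉ Q(√145), so x^2 - 257 stays irreducible over Q(√145) and [Q(√145, √257) : Q(√145)] = 2. By the tower law, [Q(√145, √257) : Q] = 2 · 2 = 4.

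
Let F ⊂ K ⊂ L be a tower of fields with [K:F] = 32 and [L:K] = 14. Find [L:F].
[L:F] = 448

The tower law says that for any tower of field extensions F ⊂ K ⊂ L with finite degrees, [L:F] = [L:K] · [K:F]. Here this gives [L:F] = 14 · 32 = 448.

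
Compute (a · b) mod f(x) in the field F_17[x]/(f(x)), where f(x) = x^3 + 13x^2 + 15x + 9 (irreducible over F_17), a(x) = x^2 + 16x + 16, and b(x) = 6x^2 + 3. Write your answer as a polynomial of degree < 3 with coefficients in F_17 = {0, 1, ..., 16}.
a · b ≡ 13x^2 + 13x + 5 (mod f(x))

Multiply in F_17[x]: a(x)·b(x) = (x^2 + 16x + 16)·(6x^2 + 3) = 6x^4 + 11x^3 + 14x^2 + 14x + 14. This has degree ≥ 3, so divide by f(x) over F_17: 6x^4 + 11x^3 + 14x^2 + 14x + 14 = (6x + 1)·(x^3 + 13x^2 + 15x + 9) + (13x^2 + 13x + 5). Hence a·b ≡ 13x^2 + 13x + 5 (mod f). (F_17[x]/(f) is a field with 17^3 = 4913 elements since f is irreducible of degree 3.)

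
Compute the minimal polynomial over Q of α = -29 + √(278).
m_α(x) = x^2 + 58x + 563

From α + 29 = √(278), squaring gives (α + 29)^2 = 278, i.e. α^2 + 58α + 841 = 278, so α^2 + 58α + 563 = 0. The discriminant of x^2 + 58x + 563 is (58)^2 - 4·(563) = 3364 - 2252 = 1112, and 4·(278) is not a perfect square in Q since 278 is squarefree and ≠ 1. Hence x^2 + 58x + 563 is irreducible over Q and is the minimal polynomial of α.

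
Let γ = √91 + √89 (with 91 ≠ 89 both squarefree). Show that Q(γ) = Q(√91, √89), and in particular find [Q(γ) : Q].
[Q(γ) : Q] = 4 (equivalently, Q(γ) = Q(√91, √89))

Obviously Q(γ) ⊆ Q(√91, √89), and [Q(√91, √89):Q] = 4 (since 91, 89 are distinct squarefree integers > 1 with 8099 not a perfect square). To show equality we compute the minimal polynomial of γ. From γ = √91 + √89: γ^2 = 91 + 2√(8099) + 89 = 180 + 2√(8099), so γ^2 - 180 = 2√(8099); squaring, (γ^2 - 180)^2 = 4·8099, i.e. γ^4 - 360γ^2 + 32400 - 32396 = 0, i.e. γ^4 - 360γ^2 + 4 = 0. So γ is a root of x^4 - 360x^2 + 4. This polynomial is irreducible over Q: it has no rational root (each ±√91 ± √89 is irrational), and any factorization into two quadratics over Q would force √(8099) ∈ Q (pairing opposite roots) or √91, √89 ∈ Q (other pairings), all impossible. Hence [Q(γ):Q] = 4 = [Q(√91, √89):Q], so Q(γ) = Q(√91, √89).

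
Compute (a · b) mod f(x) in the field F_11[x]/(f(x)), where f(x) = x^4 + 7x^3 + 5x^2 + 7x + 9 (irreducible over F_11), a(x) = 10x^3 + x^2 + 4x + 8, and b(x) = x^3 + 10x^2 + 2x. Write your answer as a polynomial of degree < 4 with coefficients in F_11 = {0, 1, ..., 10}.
a · b ≡ 4x^3 + 4x + 7 (mod f(x))

Multiply in F_11[x]: a(x)·b(x) = (10x^3 + x^2 + 4x + 8)·(x^3 + 10x^2 + 2x) = 10x^6 + 2x^5 + x^4 + 6x^3 + 5x. This has degree ≥ 4, so divide by f(x) over F_11: 10x^6 + 2x^5 + x^4 + 6x^3 + 5x = (10x^2 + 9x + 9)·(x^4 + 7x^3 + 5x^2 + 7x + 9) + (4x^3 + 4x + 7). Hence a·b ≡ 4x^3 + 4x + 7 (mod f). (F_11[x]/(f) is a field with 11^4 = 14641 elements since f is irreducible of degree 4.)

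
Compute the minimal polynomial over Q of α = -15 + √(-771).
m_α(x) = x^2 + 30x + 996

From α + 15 = √(-771), squaring gives (α + 15)^2 = -771, i.e. α^2 + 30α + 225 = -771, so α^2 + 30α + 996 = 0. The discriminant of x^2 + 30x + 996 is (30)^2 - 4·(996) = 900 - 3984 = -3084, and 4·(-771) is not a perfect square in Q since -771 is squarefree and ≠ 1. Hence x^2 + 30x + 996 is irreducible over Q and is the minimal polynomial of α.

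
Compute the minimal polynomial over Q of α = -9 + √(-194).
m_α(x) = x^2 + 18x + 275

From α + 9 = √(-194), squaring gives (α + 9)^2 = -194, i.e. α^2 + 18α + 81 = -194, so α^2 + 18α + 275 = 0. The discriminant of x^2 + 18x + 275 is (18)^2 - 4·(275) = 324 - 1100 = -776, and 4·(-194) is not a perfect square in Q since -194 is squarefree and ≠ 1. Hence x^2 + 18x + 275 is irreducible over Q and is the minimal polynomial of α.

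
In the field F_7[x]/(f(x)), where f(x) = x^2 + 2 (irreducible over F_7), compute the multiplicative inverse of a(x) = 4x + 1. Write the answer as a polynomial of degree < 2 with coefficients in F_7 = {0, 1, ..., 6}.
a(x)^(-1) ≡ 2x + 3 (mod f(x))

Since f is irreducible over F_7, F_7[x]/(f) is a field and a(x) ≠ 0 has an inverse. Apply the extended Euclidean algorithm to f(x) and a(x) in F_7[x]: f(x) = (2x + 3)·a(x) + (6). The last nonzero remainder is the constant 6 = gcd(f, a) in F_7. Back-substituting through the division chain expresses 6 = s(x)·a(x) + t(x)·f(x) with s(x) ≡ 5x + 4 (mod f), so (5x + 4)·a(x) ≡ 6 (mod f). Multiplying by 6^(-1) ≡ 6 in F_7 gives a(x)^(-1) ≡ 6·(5x + 4) ≡ 2x + 3 (mod f). Check: (4x + 1)·(2x + 3) = x^2 + 3 ≡ 1 (mod x^2 + 2).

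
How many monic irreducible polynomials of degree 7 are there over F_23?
There are 486403632 monic irreducible polynomials of degree 7 over F_23

Each element of F_{23^7} that lies in no proper subfield is a root of exactly one monic irreducible of degree 7 over F_23, and each such polynomial has 7 distinct roots in F_{23^7}. By Möbius inversion the count is N_23(7) = (1/7) Σ_{d|7} μ(7/d) · 23^d = (1/7)(μ(7)·23^1 + μ(1)·23^7) = 3404825424/7 = 486403632.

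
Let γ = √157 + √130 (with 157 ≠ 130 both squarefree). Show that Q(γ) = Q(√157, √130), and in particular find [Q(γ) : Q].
[Q(γ) : Q] = 4 (equivalently, Q(γ) = Q(√157, √130))

Obviously Q(γ) ⊆ Q(√157, √130), and [Q(√157, √130):Q] = 4 (since 157, 130 are distinct squarefree integers > 1 with 20410 not a perfect square). To show equality we compute the minimal polynomial of γ. From γ = √157 + √130: γ^2 = 157 + 2√(20410) + 130 = 287 + 2√(20410), so γ^2 - 287 = 2√(20410); squaring, (γ^2 - 287)^2 = 4·20410, i.e. γ^4 - 574γ^2 + 82369 - 81640 = 0, i.e. γ^4 - 574γ^2 + 729 = 0. So γ is a root of x^4 - 574x^2 + 729. This polynomial is irreducible over Q: it has no rational root (each ±√157 ± √130 is irrational), and any factorization into two quadratics over Q would force √(20410) ∈ Q (pairing opposite roots) or √157, √130 ∈ Q (other pairings), all impossible. Hence [Q(γ):Q] = 4 = [Q(√157, √130):Q], so Q(γ) = Q(√157, √130).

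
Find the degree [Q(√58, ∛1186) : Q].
[Q(√58, ∛1186) : Q] = 6

Let L = Q(√58, ∛1186). Since Q(√58) ⊂ L and [Q(√58):Q] = 2, the tower law gives 2 | [L:Q]. Likewise Q(∛1186) ⊂ L with [Q(∛1186):Q] = 3 (because 1186 is not a perfect cube), so 3 | [L:Q]. As gcd(2,3) = 1, [L:Q] is divisible by 6. Conversely L is generated over Q by √58 and ∛1186, so [L:Q] ≤ 2·3 = 6. Therefore [Q(√58, ∛1186) : Q] = 6.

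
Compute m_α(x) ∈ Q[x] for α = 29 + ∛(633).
m_α(x) = x^3 - 87x^2 + 2523x - 25022

Set β = α - 29 = ∛(633), so β^3 = 633. Then (α - 29)^3 - 633 = 0, i.e. α is a root of g(x) = (x - 29)^3 - 633 = x^3 - 87x^2 + 2523x - 25022. Since g(x) = h(x - 29) where h(x) = x^3 - 633, and h is irreducible over Q (because 633 is not a perfect cube, so h has no rational root, and a monic cubic with no rational root is irreducible), g is also irreducible (irreducibility is preserved under the substitution x → x - 29). Hence m_α(x) = x^3 - 87x^2 + 2523x - 25022.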